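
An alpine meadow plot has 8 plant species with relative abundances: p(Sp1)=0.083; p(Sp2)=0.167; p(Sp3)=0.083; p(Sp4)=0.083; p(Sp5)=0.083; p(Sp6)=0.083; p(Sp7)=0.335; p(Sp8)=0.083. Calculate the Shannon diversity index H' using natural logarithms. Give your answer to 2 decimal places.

Each pᵢ ln pᵢ term (working shown to 4 dp, full precision carried): 0.083×(-2.4889)=-0.2066, 0.167×(-1.7898)=-0.2989, 0.083×(-2.4889)=-0.2066, 0.083×(-2.4889)=-0.2066, 0.083×(-2.4889)=-0.2066, 0.083×(-2.4889)=-0.2066, 0.335×(-1.0936)=-0.3664, 0.083×(-2.4889)=-0.2066.
Sum = -1.9047, so H' = 1.90.

1.90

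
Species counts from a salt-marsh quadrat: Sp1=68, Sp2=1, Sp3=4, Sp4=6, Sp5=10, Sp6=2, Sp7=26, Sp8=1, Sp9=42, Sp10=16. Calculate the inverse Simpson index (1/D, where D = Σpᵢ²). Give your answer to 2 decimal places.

Total N = 68+1+4+6+10+2+26+1+42+16 = 176, so the proportions are 0.386364, 0.005682, 0.022727, 0.034091, 0.056818, 0.011364, 0.147727, 0.005682, 0.238636, 0.090909 (working shown to 6 dp, full precision carried).
D = 0.386364² + 0.005682² + 0.022727² + 0.034091² + 0.056818² + 0.011364² + 0.147727² + 0.005682² + 0.238636² + 0.090909² = 0.149277 + 0.000032 + 0.000517 + 0.001162 + 0.003228 + 0.000129 + 0.021823 + 0.000032 + 0.056947 + 0.008264 = 0.241413.
So 1/D = 4.1423, i.e. 4.14 to 2 decimal places.

4.14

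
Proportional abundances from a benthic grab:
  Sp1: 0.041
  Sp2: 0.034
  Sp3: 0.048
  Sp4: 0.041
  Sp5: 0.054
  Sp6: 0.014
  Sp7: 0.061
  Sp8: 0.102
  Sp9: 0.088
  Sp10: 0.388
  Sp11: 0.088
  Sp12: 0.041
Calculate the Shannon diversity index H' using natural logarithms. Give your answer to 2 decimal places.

Each pᵢ ln pᵢ term (working shown to 4 dp, full precision carried): 0.041×(-3.1942)=-0.1310, 0.034×(-3.3814)=-0.1150, 0.048×(-3.0366)=-0.1458, 0.041×(-3.1942)=-0.1310, 0.054×(-2.9188)=-0.1576, 0.014×(-4.2687)=-0.0598, 0.061×(-2.7969)=-0.1706, 0.102×(-2.2828)=-0.2328, 0.088×(-2.4304)=-0.2139, 0.388×(-0.9467)=-0.3673, 0.088×(-2.4304)=-0.2139, 0.041×(-3.1942)=-0.1310.
Sum = -2.0695, so H' = 2.07.

2.07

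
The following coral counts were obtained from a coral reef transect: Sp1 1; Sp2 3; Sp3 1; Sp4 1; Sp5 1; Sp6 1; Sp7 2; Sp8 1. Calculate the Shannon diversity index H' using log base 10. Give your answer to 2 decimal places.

Total N = 1+3+1+1+1+1+2+1 = 11, so the proportions are 0.0909, 0.2727, 0.0909, 0.0909, 0.0909, 0.0909, 0.1818, 0.0909 (working shown to 4 dp, full precision carried).
Each pᵢ log₁₀ pᵢ term: 0.0909×(-1.0414)=-0.0947, 0.2727×(-0.5643)=-0.1539, 0.0909×(-1.0414)=-0.0947, 0.0909×(-1.0414)=-0.0947, 0.0909×(-1.0414)=-0.0947, 0.0909×(-1.0414)=-0.0947, 0.1818×(-0.7404)=-0.1346, 0.0909×(-1.0414)=-0.0947.
Sum = -0.8565, so H' = 0.86.

0.86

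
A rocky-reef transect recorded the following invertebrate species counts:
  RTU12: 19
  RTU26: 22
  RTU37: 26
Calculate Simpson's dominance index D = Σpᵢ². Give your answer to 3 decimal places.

Total N = 19+22+26 = 67, so the proportions are 0.28358, 0.32836, 0.38806 (working shown to 5 dp, full precision carried).
D = 0.28358² + 0.32836² + 0.38806² = 0.08042 + 0.10782 + 0.15059 = 0.33883.
To 3 decimal places, D = 0.339.

0.339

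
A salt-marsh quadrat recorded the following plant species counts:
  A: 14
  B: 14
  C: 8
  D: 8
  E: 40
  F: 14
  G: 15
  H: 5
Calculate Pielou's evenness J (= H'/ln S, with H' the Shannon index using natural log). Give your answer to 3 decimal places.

0.907

Total N = 14+14+8+8+40+14+15+5 = 118, so the proportions are 0.11864, 0.11864, 0.0678, 0.0678, 0.33898, 0.11864, 0.12712, 0.04237 (working shown to 5 dp, full precision carried).
H' = −Σ pᵢ ln pᵢ = −((-0.25290) + (-0.25290) + (-0.18246) + (-0.18246) + (-0.36671) + (-0.25290) + (-0.26220) + (-0.13395)) = 1.88649.
With S = 8 species, ln S = 2.07944, so J = 1.88649/2.07944 = 0.90721, i.e. 0.907 to 3 decimal places.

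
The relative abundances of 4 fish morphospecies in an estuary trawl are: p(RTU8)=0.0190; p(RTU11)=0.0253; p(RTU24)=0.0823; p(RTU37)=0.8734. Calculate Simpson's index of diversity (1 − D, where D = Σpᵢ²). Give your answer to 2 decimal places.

0.23

D = 0.019² + 0.0253² + 0.0823² + 0.8734² = 0.0004 + 0.0006 + 0.0068 + 0.7628 = 0.7706 (working shown to 4 dp, full precision carried).
So 1 − D = 0.2294, i.e. 0.23 to 2 decimal places.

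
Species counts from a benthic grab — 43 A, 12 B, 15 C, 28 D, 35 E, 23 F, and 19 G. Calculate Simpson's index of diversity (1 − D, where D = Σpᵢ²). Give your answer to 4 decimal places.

Total N = 43+12+15+28+35+23+19 = 175, so the proportions are 0.245714, 0.068571, 0.085714, 0.16, 0.2, 0.131429, 0.108571 (working shown to 6 dp, full precision carried).
D = 0.245714² + 0.068571² + 0.085714² + 0.16² + 0.2² + 0.131429² + 0.108571² = 0.060376 + 0.004702 + 0.007347 + 0.025600 + 0.040000 + 0.017273 + 0.011788 = 0.167086.
So 1 − D = 0.832914, i.e. 0.8329 to 4 decimal places.

0.8329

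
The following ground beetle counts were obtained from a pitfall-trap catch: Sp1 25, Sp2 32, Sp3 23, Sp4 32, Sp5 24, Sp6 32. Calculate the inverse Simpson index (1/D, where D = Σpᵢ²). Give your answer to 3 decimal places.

Total N = 25+32+23+32+24+32 = 168, so the proportions are 0.1488095, 0.1904762, 0.1369048, 0.1904762, 0.1428571, 0.1904762 (working shown to 7 dp, full precision carried).
D = 0.1488095² + 0.1904762² + 0.1369048² + 0.1904762² + 0.1428571² + 0.1904762² = 0.0221443 + 0.0362812 + 0.0187429 + 0.0362812 + 0.0204082 + 0.0362812 = 0.1701389.
So 1/D = 5.87755, i.e. 5.878 to 3 decimal places.

5.878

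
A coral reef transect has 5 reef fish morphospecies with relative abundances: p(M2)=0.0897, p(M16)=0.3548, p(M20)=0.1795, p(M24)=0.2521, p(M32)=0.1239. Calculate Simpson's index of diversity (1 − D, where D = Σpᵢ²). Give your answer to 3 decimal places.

D = 0.0897² + 0.3548² + 0.1795² + 0.2521² + 0.1239² = 0.00805 + 0.12588 + 0.03222 + 0.06355 + 0.01535 = 0.24505 (working shown to 5 dp, full precision carried).
So 1 − D = 0.75494, i.e. 0.755 to 3 decimal places.

0.755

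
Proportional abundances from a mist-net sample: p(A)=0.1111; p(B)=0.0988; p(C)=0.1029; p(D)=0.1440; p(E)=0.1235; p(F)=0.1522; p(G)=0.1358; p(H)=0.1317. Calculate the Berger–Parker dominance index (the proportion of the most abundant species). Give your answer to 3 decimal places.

The largest proportion is 0.1522, i.e. d = 0.152 to 3 decimal places.

0.152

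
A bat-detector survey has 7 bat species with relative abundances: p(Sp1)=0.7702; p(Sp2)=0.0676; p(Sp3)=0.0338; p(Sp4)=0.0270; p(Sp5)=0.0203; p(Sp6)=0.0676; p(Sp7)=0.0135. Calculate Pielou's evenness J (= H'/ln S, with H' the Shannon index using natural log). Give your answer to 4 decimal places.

H' = −Σ pᵢ ln pᵢ = −((-0.201103) + (-0.182124) + (-0.114491) + (-0.097522) + (-0.079112) + (-0.182124) + (-0.058118)) = 0.914594 (working shown to 6 dp, full precision carried).
With S = 7 species, ln S = 1.945910, so J = 0.914594/1.945910 = 0.470009, i.e. 0.4700 to 4 decimal places.

0.4700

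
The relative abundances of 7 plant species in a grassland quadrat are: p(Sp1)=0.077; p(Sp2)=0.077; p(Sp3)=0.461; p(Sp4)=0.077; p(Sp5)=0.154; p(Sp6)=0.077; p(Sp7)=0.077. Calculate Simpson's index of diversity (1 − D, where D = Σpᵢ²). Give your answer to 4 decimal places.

0.7341

D = 0.077² + 0.077² + 0.461² + 0.077² + 0.154² + 0.077² + 0.077² = 0.005929 + 0.005929 + 0.212521 + 0.005929 + 0.023716 + 0.005929 + 0.005929 = 0.265882 (working shown to 6 dp, full precision carried).
So 1 − D = 0.734118, i.e. 0.7341 to 4 decimal places.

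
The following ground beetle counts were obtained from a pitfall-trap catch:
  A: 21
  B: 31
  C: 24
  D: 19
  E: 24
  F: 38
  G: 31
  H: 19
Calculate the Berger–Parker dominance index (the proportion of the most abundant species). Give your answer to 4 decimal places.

0.1836

Total N = 21+31+24+19+24+38+31+19 = 207, so the proportions are 0.101449, 0.149758, 0.115942, 0.091787, 0.115942, 0.183575, 0.149758, 0.091787 (working shown to 6 dp, full precision carried).
The largest proportion is 0.183575, i.e. d = 0.1836 to 4 decimal places.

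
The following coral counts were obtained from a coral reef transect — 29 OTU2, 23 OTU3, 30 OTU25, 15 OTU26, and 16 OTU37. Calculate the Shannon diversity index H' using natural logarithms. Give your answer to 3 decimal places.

Total N = 29+23+30+15+16 = 113, so the proportions are 0.25664, 0.20354, 0.26549, 0.13274, 0.14159 (working shown to 5 dp, full precision carried).
Each pᵢ ln pᵢ term: 0.25664×(-1.36009)=-0.34905, 0.20354×(-1.59189)=-0.32401, 0.26549×(-1.32619)=-0.35209, 0.13274×(-2.01934)=-0.26805, 0.14159×(-1.95480)=-0.27679.
Sum = -1.56999, so H' = 1.570.

1.570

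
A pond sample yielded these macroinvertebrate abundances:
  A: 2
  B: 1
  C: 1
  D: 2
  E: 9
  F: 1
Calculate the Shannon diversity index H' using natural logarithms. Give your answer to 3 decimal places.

1.363

Total N = 2+1+1+2+9+1 = 16, so the proportions are 0.125, 0.0625, 0.0625, 0.125, 0.5625, 0.0625 (working shown to 5 dp, full precision carried).
Each pᵢ ln pᵢ term: 0.125×(-2.07944)=-0.25993, 0.0625×(-2.77259)=-0.17329, 0.0625×(-2.77259)=-0.17329, 0.125×(-2.07944)=-0.25993, 0.5625×(-0.57536)=-0.32364, 0.0625×(-2.77259)=-0.17329.
Sum = -1.36336, so H' = 1.363.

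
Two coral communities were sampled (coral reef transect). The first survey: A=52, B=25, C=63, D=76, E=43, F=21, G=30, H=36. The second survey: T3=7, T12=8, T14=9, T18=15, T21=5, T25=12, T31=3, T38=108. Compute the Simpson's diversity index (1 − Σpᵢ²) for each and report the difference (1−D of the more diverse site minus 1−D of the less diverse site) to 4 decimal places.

The first survey: N=346, proportions 0.150289, 0.0722543, 0.1820809, 0.2196532, 0.1242775, 0.0606936, 0.0867052, 0.1040462, giving 1−D = 0.8533195 (working shown to 7 dp, full precision carried).
The second survey: N=167, proportions 0.0419162, 0.0479042, 0.0538922, 0.0898204, 0.0299401, 0.0718563, 0.0179641, 0.6467066, giving 1−D = 0.5603643.
Difference = |0.8533195 − 0.5603643| = 0.2929552, i.e. 0.2930 to 4 decimal places.

0.2930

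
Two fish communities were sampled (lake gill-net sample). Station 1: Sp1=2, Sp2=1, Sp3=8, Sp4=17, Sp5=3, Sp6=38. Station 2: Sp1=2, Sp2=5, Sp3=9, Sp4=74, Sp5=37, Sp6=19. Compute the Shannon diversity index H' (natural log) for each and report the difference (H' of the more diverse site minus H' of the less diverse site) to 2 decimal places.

0.08

Station 1: N=69, proportions 0.029, 0.0145, 0.1159, 0.2464, 0.0435, 0.5507, giving H' = 1.2238 (working shown to 4 dp, full precision carried).
Station 2: N=146, proportions 0.0137, 0.0342, 0.0616, 0.5068, 0.2534, 0.1301, giving H' = 1.3038.
Difference = |1.2238 − 1.3038| = 0.0800, i.e. 0.08 to 2 decimal places.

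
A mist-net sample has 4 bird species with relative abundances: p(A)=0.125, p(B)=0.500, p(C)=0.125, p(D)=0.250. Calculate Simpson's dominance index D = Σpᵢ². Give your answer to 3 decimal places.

D = 0.125² + 0.5² + 0.125² + 0.25² = 0.01562 + 0.25000 + 0.01562 + 0.06250 = 0.34375 (working shown to 5 dp, full precision carried).
To 3 decimal places, D = 0.344.

0.344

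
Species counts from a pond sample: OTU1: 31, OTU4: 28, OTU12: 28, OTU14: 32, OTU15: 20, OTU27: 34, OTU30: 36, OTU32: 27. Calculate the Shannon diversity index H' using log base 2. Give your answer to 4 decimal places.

2.9814

Total N = 31+28+28+32+20+34+36+27 = 236, so the proportions are 0.131356, 0.118644, 0.118644, 0.135593, 0.084746, 0.144068, 0.152542, 0.114407 (working shown to 6 dp, full precision carried).
Each pᵢ log₂ pᵢ term: 0.131356×(-2.928447)=-0.384669, 0.118644×(-3.075288)=-0.364865, 0.118644×(-3.075288)=-0.364865, 0.135593×(-2.882643)=-0.390867, 0.084746×(-3.560715)=-0.301756, 0.144068×(-2.795180)=-0.402695, 0.152542×(-2.712718)=-0.413804, 0.114407×(-3.127756)=-0.357836.
Sum = -2.981357, so H' = 2.9814.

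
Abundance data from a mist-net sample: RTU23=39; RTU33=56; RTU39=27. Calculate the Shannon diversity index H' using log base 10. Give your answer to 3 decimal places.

0.459

Total N = 39+56+27 = 122, so the proportions are 0.31967, 0.45902, 0.22131 (working shown to 5 dp, full precision carried).
Each pᵢ log₁₀ pᵢ term: 0.31967×(-0.49530)=-0.15833, 0.45902×(-0.33817)=-0.15523, 0.22131×(-0.65500)=-0.14496.
Sum = -0.45852, so H' = 0.459.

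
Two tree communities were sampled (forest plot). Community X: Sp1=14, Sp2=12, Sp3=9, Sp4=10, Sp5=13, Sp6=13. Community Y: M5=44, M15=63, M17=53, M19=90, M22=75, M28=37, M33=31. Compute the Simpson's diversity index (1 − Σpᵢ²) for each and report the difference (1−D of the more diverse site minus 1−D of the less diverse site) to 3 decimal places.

0.010

Community X: N=71, proportions 0.19718, 0.16901, 0.12676, 0.14085, 0.1831, 0.1831, giving 1−D = 0.82960 (working shown to 5 dp, full precision carried).
Community Y: N=393, proportions 0.11196, 0.16031, 0.13486, 0.22901, 0.19084, 0.09415, 0.07888, giving 1−D = 0.83963.
Difference = |0.82960 − 0.83963| = 0.01003, i.e. 0.010 to 3 decimal places.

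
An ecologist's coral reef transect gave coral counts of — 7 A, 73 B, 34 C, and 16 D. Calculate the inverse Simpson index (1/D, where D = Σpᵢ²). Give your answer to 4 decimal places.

Total N = 7+73+34+16 = 130, so the proportions are 0.0538462, 0.5615385, 0.2615385, 0.1230769 (working shown to 7 dp, full precision carried).
D = 0.0538462² + 0.5615385² + 0.2615385² + 0.1230769² = 0.0028994 + 0.3153254 + 0.0684024 + 0.0151479 = 0.4017751.
So 1/D = 2.488954, i.e. 2.4890 to 4 decimal places.

2.4890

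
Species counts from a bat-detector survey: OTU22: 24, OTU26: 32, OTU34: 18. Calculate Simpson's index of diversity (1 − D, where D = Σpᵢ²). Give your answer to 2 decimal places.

0.65

Total N = 24+32+18 = 74, so the proportions are 0.3243, 0.4324, 0.2432 (working shown to 4 dp, full precision carried).
D = 0.3243² + 0.4324² + 0.2432² = 0.1052 + 0.1870 + 0.0592 = 0.3514.
So 1 − D = 0.6486, i.e. 0.65 to 2 decimal places.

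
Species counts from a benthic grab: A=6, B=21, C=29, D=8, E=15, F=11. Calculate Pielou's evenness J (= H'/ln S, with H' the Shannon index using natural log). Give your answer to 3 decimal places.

0.924

Total N = 6+21+29+8+15+11 = 90, so the proportions are 0.06667, 0.23333, 0.32222, 0.08889, 0.16667, 0.12222 (working shown to 5 dp, full precision carried).
H' = −Σ pᵢ ln pᵢ = −((-0.18054) + (-0.33957) + (-0.36492) + (-0.21514) + (-0.29863) + (-0.25690)) = 1.65570.
With S = 6 species, ln S = 1.79176, so J = 1.65570/1.79176 = 0.92406, i.e. 0.924 to 3 decimal places.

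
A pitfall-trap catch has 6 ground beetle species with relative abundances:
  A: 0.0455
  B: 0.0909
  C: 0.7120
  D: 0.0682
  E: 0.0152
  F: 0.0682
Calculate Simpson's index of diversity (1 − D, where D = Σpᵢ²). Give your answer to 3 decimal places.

D = 0.0455² + 0.0909² + 0.712² + 0.0682² + 0.0152² + 0.0682² = 0.00207 + 0.00826 + 0.50694 + 0.00465 + 0.00023 + 0.00465 = 0.52681 (working shown to 5 dp, full precision carried).
So 1 − D = 0.47319, i.e. 0.473 to 3 decimal places.

0.473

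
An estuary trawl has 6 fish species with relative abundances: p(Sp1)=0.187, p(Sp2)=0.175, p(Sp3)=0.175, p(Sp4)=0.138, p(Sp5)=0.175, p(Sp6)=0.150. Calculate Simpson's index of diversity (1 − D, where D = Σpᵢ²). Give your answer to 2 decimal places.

0.83

D = 0.187² + 0.175² + 0.175² + 0.138² + 0.175² + 0.15² = 0.0350 + 0.0306 + 0.0306 + 0.0190 + 0.0306 + 0.0225 = 0.1684 (working shown to 4 dp, full precision carried).
So 1 − D = 0.8316, i.e. 0.83 to 2 decimal places.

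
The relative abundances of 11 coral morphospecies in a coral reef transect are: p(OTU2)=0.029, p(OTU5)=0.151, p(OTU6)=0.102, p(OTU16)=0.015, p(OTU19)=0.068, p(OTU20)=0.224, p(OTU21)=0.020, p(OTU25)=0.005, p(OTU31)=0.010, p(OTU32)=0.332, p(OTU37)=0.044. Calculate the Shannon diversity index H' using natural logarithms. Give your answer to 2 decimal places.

1.86

Each pᵢ ln pᵢ term (working shown to 4 dp, full precision carried): 0.029×(-3.5405)=-0.1027, 0.151×(-1.8905)=-0.2855, 0.102×(-2.2828)=-0.2328, 0.015×(-4.1997)=-0.0630, 0.068×(-2.6882)=-0.1828, 0.224×(-1.4961)=-0.3351, 0.02×(-3.9120)=-0.0782, 0.005×(-5.2983)=-0.0265, 0.01×(-4.6052)=-0.0461, 0.332×(-1.1026)=-0.3661, 0.044×(-3.1236)=-0.1374.
Sum = -1.8562, so H' = 1.86.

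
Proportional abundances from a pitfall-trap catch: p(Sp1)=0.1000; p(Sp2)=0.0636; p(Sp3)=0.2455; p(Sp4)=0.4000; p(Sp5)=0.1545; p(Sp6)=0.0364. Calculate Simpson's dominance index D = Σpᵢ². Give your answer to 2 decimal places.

D = 0.1² + 0.0636² + 0.2455² + 0.4² + 0.1545² + 0.0364² = 0.0100 + 0.0040 + 0.0603 + 0.1600 + 0.0239 + 0.0013 = 0.2595 (working shown to 4 dp, full precision carried).
To 2 decimal places, D = 0.26.

0.26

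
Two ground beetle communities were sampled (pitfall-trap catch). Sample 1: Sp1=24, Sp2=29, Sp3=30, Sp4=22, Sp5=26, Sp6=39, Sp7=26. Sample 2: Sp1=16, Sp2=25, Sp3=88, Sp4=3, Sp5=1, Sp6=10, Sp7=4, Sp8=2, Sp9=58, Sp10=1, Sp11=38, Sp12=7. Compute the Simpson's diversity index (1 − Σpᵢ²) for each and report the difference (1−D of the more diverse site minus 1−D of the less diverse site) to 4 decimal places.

0.0650

Sample 1: N=196, proportions 0.122449, 0.147959, 0.153061, 0.112245, 0.132653, 0.19898, 0.132653, giving 1−D = 0.852301 (working shown to 6 dp, full precision carried).
Sample 2: N=253, proportions 0.063241, 0.098814, 0.347826, 0.011858, 0.003953, 0.039526, 0.01581, 0.007905, 0.229249, 0.003953, 0.150198, 0.027668, giving 1−D = 0.787327.
Difference = |0.852301 − 0.787327| = 0.064974, i.e. 0.0650 to 4 decimal places.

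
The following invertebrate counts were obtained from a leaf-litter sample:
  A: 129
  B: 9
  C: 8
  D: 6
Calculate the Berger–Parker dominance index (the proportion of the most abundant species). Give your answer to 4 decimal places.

Total N = 129+9+8+6 = 152, so the proportions are 0.848684, 0.059211, 0.052632, 0.039474 (working shown to 6 dp, full precision carried).
The largest proportion is 0.848684, i.e. d = 0.8487 to 4 decimal places.

0.8487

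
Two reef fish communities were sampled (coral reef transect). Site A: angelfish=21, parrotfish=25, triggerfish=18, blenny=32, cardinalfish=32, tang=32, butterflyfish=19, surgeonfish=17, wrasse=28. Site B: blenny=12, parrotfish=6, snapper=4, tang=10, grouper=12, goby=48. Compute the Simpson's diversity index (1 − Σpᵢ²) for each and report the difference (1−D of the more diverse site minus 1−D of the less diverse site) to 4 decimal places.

0.2067

Site A: N=224, proportions 0.09375, 0.1116071, 0.0803571, 0.1428571, 0.1428571, 0.1428571, 0.0848214, 0.0758929, 0.125, giving 1−D = 0.8824936 (working shown to 7 dp, full precision carried).
Site B: N=92, proportions 0.1304348, 0.0652174, 0.0434783, 0.1086957, 0.1304348, 0.5217391, giving 1−D = 0.6758034.
Difference = |0.8824936 − 0.6758034| = 0.2066902, i.e. 0.2067 to 4 decimal places.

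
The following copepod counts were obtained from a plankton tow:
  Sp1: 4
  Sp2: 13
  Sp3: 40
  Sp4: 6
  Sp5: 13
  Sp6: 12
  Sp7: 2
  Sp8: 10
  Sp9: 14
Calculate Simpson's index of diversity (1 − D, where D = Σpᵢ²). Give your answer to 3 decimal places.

0.813

Total N = 4+13+40+6+13+12+2+10+14 = 114, so the proportions are 0.03509, 0.11404, 0.35088, 0.05263, 0.11404, 0.10526, 0.01754, 0.08772, 0.12281 (working shown to 5 dp, full precision carried).
D = 0.03509² + 0.11404² + 0.35088² + 0.05263² + 0.11404² + 0.10526² + 0.01754² + 0.08772² + 0.12281² = 0.00123 + 0.01300 + 0.12311 + 0.00277 + 0.01300 + 0.01108 + 0.00031 + 0.00769 + 0.01508 = 0.18729.
So 1 − D = 0.81271, i.e. 0.813 to 3 decimal places.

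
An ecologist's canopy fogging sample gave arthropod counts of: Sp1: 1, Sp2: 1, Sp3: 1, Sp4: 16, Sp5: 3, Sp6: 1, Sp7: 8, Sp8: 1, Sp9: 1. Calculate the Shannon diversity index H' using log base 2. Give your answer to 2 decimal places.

Total N = 1+1+1+16+3+1+8+1+1 = 33, so the proportions are 0.0303, 0.0303, 0.0303, 0.4848, 0.0909, 0.0303, 0.2424, 0.0303, 0.0303 (working shown to 4 dp, full precision carried).
Each pᵢ log₂ pᵢ term: 0.0303×(-5.0444)=-0.1529, 0.0303×(-5.0444)=-0.1529, 0.0303×(-5.0444)=-0.1529, 0.4848×(-1.0444)=-0.5064, 0.0909×(-3.4594)=-0.3145, 0.0303×(-5.0444)=-0.1529, 0.2424×(-2.0444)=-0.4956, 0.0303×(-5.0444)=-0.1529, 0.0303×(-5.0444)=-0.1529.
Sum = -2.2336, so H' = 2.23.

2.23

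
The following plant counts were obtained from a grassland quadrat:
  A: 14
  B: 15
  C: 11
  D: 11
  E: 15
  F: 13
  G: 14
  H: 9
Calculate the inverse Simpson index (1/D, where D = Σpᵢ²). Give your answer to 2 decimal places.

7.80

Total N = 14+15+11+11+15+13+14+9 = 102, so the proportions are 0.137255, 0.147059, 0.107843, 0.107843, 0.147059, 0.127451, 0.137255, 0.088235 (working shown to 6 dp, full precision carried).
D = 0.137255² + 0.147059² + 0.107843² + 0.107843² + 0.147059² + 0.127451² + 0.137255² + 0.088235² = 0.018839 + 0.021626 + 0.011630 + 0.011630 + 0.021626 + 0.016244 + 0.018839 + 0.007785 = 0.128220.
So 1/D = 7.7991, i.e. 7.80 to 2 decimal places.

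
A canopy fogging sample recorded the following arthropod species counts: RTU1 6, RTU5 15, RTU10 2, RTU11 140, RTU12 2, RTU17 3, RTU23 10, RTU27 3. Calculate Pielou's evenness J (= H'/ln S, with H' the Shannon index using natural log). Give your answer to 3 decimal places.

0.439

Total N = 6+15+2+140+2+3+10+3 = 181, so the proportions are 0.03315, 0.08287, 0.01105, 0.77348, 0.01105, 0.01657, 0.05525, 0.01657 (working shown to 5 dp, full precision carried).
H' = −Σ pᵢ ln pᵢ = −((-0.11293) + (-0.20639) + (-0.04978) + (-0.19867) + (-0.04978) + (-0.06795) + (-0.16000) + (-0.06795)) = 0.91346.
With S = 8 species, ln S = 2.07944, so J = 0.91346/2.07944 = 0.43928, i.e. 0.439 to 3 decimal places.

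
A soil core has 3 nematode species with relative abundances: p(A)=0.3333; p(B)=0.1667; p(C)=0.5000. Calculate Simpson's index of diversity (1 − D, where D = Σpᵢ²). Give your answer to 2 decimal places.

0.61

D = 0.3333² + 0.1667² + 0.5² = 0.1111 + 0.0278 + 0.2500 = 0.3889 (working shown to 4 dp, full precision carried).
So 1 − D = 0.6111, i.e. 0.61 to 2 decimal places.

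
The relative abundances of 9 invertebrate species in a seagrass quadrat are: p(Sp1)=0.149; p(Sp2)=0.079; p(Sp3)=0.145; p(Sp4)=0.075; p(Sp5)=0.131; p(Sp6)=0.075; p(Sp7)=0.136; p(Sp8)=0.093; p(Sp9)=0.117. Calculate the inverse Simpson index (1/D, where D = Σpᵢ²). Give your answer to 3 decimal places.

8.424

D = 0.149² + 0.079² + 0.145² + 0.075² + 0.131² + 0.075² + 0.136² + 0.093² + 0.117² = 0.0222010 + 0.0062410 + 0.0210250 + 0.0056250 + 0.0171610 + 0.0056250 + 0.0184960 + 0.0086490 + 0.0136890 = 0.1187120 (working shown to 7 dp, full precision carried).
So 1/D = 8.42375, i.e. 8.424 to 3 decimal places.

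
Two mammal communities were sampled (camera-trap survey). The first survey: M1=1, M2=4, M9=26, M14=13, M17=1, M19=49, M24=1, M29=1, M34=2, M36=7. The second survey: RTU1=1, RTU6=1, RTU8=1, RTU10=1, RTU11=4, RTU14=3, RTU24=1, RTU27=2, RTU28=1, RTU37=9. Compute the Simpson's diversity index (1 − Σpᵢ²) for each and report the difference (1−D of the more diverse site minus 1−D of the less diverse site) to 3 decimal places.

The first survey: N=105, proportions 0.00952, 0.0381, 0.24762, 0.12381, 0.00952, 0.46667, 0.00952, 0.00952, 0.01905, 0.06667, giving 1−D = 0.69896 (working shown to 5 dp, full precision carried).
The second survey: N=24, proportions 0.04167, 0.04167, 0.04167, 0.04167, 0.16667, 0.125, 0.04167, 0.08333, 0.04167, 0.375, giving 1−D = 0.79861.
Difference = |0.69896 − 0.79861| = 0.09965, i.e. 0.100 to 3 decimal places.

0.100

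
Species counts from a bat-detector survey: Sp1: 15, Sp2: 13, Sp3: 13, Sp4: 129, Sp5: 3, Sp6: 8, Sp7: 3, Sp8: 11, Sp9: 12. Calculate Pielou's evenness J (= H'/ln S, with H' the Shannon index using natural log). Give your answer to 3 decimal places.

Total N = 15+13+13+129+3+8+3+11+12 = 207, so the proportions are 0.07246, 0.0628, 0.0628, 0.62319, 0.01449, 0.03865, 0.01449, 0.05314, 0.05797 (working shown to 5 dp, full precision carried).
H' = −Σ pᵢ ln pᵢ = −((-0.19019) + (-0.17382) + (-0.17382) + (-0.29471) + (-0.06136) + (-0.12573) + (-0.06136) + (-0.15596) + (-0.16509)) = 1.40205.
With S = 9 species, ln S = 2.19722, so J = 1.40205/2.19722 = 0.63810, i.e. 0.638 to 3 decimal places.

0.638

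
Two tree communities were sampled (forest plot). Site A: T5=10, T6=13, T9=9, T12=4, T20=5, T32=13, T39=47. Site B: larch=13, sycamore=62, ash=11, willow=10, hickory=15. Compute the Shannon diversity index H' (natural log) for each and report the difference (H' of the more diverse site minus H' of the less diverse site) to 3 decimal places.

Site A: N=101, proportions 0.09901, 0.12871, 0.08911, 0.0396, 0.0495, 0.12871, 0.46535, giving H' = 1.60483 (working shown to 5 dp, full precision carried).
Site B: N=111, proportions 0.11712, 0.55856, 0.0991, 0.09009, 0.13514, giving H' = 1.29286.
Difference = |1.60483 − 1.29286| = 0.31197, i.e. 0.312 to 3 decimal places.

0.312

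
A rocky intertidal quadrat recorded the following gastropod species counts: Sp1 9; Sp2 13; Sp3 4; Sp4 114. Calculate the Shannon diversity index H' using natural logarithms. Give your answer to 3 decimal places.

Total N = 9+13+4+114 = 140, so the proportions are 0.06429, 0.09286, 0.02857, 0.81429 (working shown to 5 dp, full precision carried).
Each pᵢ ln pᵢ term: 0.06429×(-2.74442)=-0.17643, 0.09286×(-2.37669)=-0.22069, 0.02857×(-3.55535)=-0.10158, 0.81429×(-0.20544)=-0.16729.
Sum = -0.66599, so H' = 0.666.

0.666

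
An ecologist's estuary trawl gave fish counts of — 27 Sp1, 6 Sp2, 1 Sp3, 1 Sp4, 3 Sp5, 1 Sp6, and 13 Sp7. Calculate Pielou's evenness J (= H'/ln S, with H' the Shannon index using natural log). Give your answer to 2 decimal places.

Total N = 27+6+1+1+3+1+13 = 52, so the proportions are 0.5192, 0.1154, 0.0192, 0.0192, 0.0577, 0.0192, 0.25 (working shown to 4 dp, full precision carried).
H' = −Σ pᵢ ln pᵢ = −((-0.3403) + (-0.2492) + (-0.0760) + (-0.0760) + (-0.1646) + (-0.0760) + (-0.3466)) = 1.3286.
With S = 7 species, ln S = 1.9459, so J = 1.3286/1.9459 = 0.6828, i.e. 0.68 to 2 decimal places.

0.68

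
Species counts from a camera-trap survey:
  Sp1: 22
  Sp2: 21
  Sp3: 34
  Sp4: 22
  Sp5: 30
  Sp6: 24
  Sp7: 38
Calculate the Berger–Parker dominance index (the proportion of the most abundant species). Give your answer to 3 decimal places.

Total N = 22+21+34+22+30+24+38 = 191, so the proportions are 0.11518, 0.10995, 0.17801, 0.11518, 0.15707, 0.12565, 0.19895 (working shown to 5 dp, full precision carried).
The largest proportion is 0.19895, i.e. d = 0.199 to 3 decimal places.

0.199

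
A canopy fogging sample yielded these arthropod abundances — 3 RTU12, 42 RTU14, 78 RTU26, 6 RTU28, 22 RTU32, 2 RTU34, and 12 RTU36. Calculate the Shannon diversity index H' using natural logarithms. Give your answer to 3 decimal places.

Total N = 3+42+78+6+22+2+12 = 165, so the proportions are 0.01818, 0.25455, 0.47273, 0.03636, 0.13333, 0.01212, 0.07273 (working shown to 5 dp, full precision carried).
Each pᵢ ln pᵢ term: 0.01818×(-4.00733)=-0.07286, 0.25455×(-1.36828)=-0.34829, 0.47273×(-0.74924)=-0.35418, 0.03636×(-3.31419)=-0.12052, 0.13333×(-2.01490)=-0.26865, 0.01212×(-4.41280)=-0.05349, 0.07273×(-2.62104)=-0.19062.
Sum = -1.40861, so H' = 1.409.

1.409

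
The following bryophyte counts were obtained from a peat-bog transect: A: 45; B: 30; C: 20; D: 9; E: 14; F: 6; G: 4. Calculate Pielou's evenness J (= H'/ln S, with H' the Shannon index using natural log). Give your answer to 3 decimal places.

0.862

Total N = 45+30+20+9+14+6+4 = 128, so the proportions are 0.35156, 0.23438, 0.15625, 0.07031, 0.10938, 0.04688, 0.03125 (working shown to 5 dp, full precision carried).
H' = −Σ pᵢ ln pᵢ = −((-0.36751) + (-0.34004) + (-0.29005) + (-0.18667) + (-0.24204) + (-0.14345) + (-0.10830)) = 1.67806.
With S = 7 species, ln S = 1.94591, so J = 1.67806/1.94591 = 0.86235, i.e. 0.862 to 3 decimal places.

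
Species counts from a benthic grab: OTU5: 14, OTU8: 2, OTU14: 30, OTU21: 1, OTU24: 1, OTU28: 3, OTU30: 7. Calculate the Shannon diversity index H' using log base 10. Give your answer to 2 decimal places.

0.59

Total N = 14+2+30+1+1+3+7 = 58, so the proportions are 0.2414, 0.0345, 0.5172, 0.0172, 0.0172, 0.0517, 0.1207 (working shown to 4 dp, full precision carried).
Each pᵢ log₁₀ pᵢ term: 0.2414×(-0.6173)=-0.1490, 0.0345×(-1.4624)=-0.0504, 0.5172×(-0.2863)=-0.1481, 0.0172×(-1.7634)=-0.0304, 0.0172×(-1.7634)=-0.0304, 0.0517×(-1.2863)=-0.0665, 0.1207×(-0.9183)=-0.1108.
Sum = -0.5857, so H' = 0.59.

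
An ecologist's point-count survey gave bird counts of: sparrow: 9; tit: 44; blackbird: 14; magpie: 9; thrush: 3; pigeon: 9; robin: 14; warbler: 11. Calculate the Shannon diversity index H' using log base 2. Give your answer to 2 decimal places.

Total N = 9+44+14+9+3+9+14+11 = 113, so the proportions are 0.0796, 0.3894, 0.1239, 0.0796, 0.0265, 0.0796, 0.1239, 0.0973 (working shown to 4 dp, full precision carried).
Each pᵢ log₂ pᵢ term: 0.0796×(-3.6503)=-0.2907, 0.3894×(-1.3607)=-0.5298, 0.1239×(-3.0128)=-0.3733, 0.0796×(-3.6503)=-0.2907, 0.0265×(-5.2352)=-0.1390, 0.0796×(-3.6503)=-0.2907, 0.1239×(-3.0128)=-0.3733, 0.0973×(-3.3607)=-0.3272.
Sum = -2.6147, so H' = 2.61.

2.61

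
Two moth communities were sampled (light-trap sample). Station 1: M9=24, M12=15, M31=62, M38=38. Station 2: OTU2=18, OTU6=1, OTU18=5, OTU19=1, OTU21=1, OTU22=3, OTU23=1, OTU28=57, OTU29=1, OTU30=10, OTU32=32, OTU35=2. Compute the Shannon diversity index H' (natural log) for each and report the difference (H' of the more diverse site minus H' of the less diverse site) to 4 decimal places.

Station 1: N=139, proportions 0.172662, 0.107914, 0.446043, 0.273381, giving H' = 1.258181 (working shown to 6 dp, full precision carried).
Station 2: N=132, proportions 0.136364, 0.007576, 0.037879, 0.007576, 0.007576, 0.022727, 0.007576, 0.431818, 0.007576, 0.075758, 0.242424, 0.015152, giving H' = 1.631746.
Difference = |1.258181 − 1.631746| = 0.373565, i.e. 0.3736 to 4 decimal places.

0.3736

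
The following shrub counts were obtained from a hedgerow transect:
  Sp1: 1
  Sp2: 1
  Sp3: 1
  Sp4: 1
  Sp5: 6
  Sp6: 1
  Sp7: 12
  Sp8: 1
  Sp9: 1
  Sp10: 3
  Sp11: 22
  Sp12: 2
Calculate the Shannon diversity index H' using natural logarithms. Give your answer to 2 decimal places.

1.77

Total N = 1+1+1+1+6+1+12+1+1+3+22+2 = 52, so the proportions are 0.0192, 0.0192, 0.0192, 0.0192, 0.1154, 0.0192, 0.2308, 0.0192, 0.0192, 0.0577, 0.4231, 0.0385 (working shown to 4 dp, full precision carried).
Each pᵢ ln pᵢ term: 0.0192×(-3.9512)=-0.0760, 0.0192×(-3.9512)=-0.0760, 0.0192×(-3.9512)=-0.0760, 0.0192×(-3.9512)=-0.0760, 0.1154×(-2.1595)=-0.2492, 0.0192×(-3.9512)=-0.0760, 0.2308×(-1.4663)=-0.3384, 0.0192×(-3.9512)=-0.0760, 0.0192×(-3.9512)=-0.0760, 0.0577×(-2.8526)=-0.1646, 0.4231×(-0.8602)=-0.3639, 0.0385×(-3.2581)=-0.1253.
Sum = -1.7733, so H' = 1.77.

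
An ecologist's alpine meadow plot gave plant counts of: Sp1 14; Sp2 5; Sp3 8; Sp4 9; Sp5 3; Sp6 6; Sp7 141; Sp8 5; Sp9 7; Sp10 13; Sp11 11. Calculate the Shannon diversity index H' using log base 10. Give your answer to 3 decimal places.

Total N = 14+5+8+9+3+6+141+5+7+13+11 = 222, so the proportions are 0.06306, 0.02252, 0.03604, 0.04054, 0.01351, 0.02703, 0.63514, 0.02252, 0.03153, 0.05856, 0.04955 (working shown to 5 dp, full precision carried).
Each pᵢ log₁₀ pᵢ term: 0.06306×(-1.20022)=-0.07569, 0.02252×(-1.64738)=-0.03710, 0.03604×(-1.44326)=-0.05201, 0.04054×(-1.39211)=-0.05644, 0.01351×(-1.86923)=-0.02526, 0.02703×(-1.56820)=-0.04238, 0.63514×(-0.19713)=-0.12521, 0.02252×(-1.64738)=-0.03710, 0.03153×(-1.50125)=-0.04734, 0.05856×(-1.23241)=-0.07217, 0.04955×(-1.30496)=-0.06466.
Sum = -0.63536, so H' = 0.635.

0.635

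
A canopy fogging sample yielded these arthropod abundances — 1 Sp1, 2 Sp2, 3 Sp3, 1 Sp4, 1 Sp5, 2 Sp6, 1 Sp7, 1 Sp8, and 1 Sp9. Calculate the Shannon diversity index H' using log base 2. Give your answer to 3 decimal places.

Total N = 1+2+3+1+1+2+1+1+1 = 13, so the proportions are 0.07692, 0.15385, 0.23077, 0.07692, 0.07692, 0.15385, 0.07692, 0.07692, 0.07692 (working shown to 5 dp, full precision carried).
Each pᵢ log₂ pᵢ term: 0.07692×(-3.70044)=-0.28465, 0.15385×(-2.70044)=-0.41545, 0.23077×(-2.11548)=-0.48819, 0.07692×(-3.70044)=-0.28465, 0.07692×(-3.70044)=-0.28465, 0.15385×(-2.70044)=-0.41545, 0.07692×(-3.70044)=-0.28465, 0.07692×(-3.70044)=-0.28465, 0.07692×(-3.70044)=-0.28465.
Sum = -3.02699, so H' = 3.027.

3.027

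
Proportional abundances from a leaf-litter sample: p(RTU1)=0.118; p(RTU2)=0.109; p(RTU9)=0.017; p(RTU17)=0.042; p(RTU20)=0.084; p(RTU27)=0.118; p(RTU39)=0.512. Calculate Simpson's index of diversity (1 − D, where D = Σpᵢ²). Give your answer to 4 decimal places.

D = 0.118² + 0.109² + 0.017² + 0.042² + 0.084² + 0.118² + 0.512² = 0.013924 + 0.011881 + 0.000289 + 0.001764 + 0.007056 + 0.013924 + 0.262144 = 0.310982 (working shown to 6 dp, full precision carried).
So 1 − D = 0.689018, i.e. 0.6890 to 4 decimal places.

0.6890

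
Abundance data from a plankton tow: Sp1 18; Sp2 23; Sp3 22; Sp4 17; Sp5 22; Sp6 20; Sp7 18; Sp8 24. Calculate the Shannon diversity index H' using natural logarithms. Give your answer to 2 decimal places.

Total N = 18+23+22+17+22+20+18+24 = 164, so the proportions are 0.1098, 0.1402, 0.1341, 0.1037, 0.1341, 0.122, 0.1098, 0.1463 (working shown to 4 dp, full precision carried).
Each pᵢ ln pᵢ term: 0.1098×(-2.2095)=-0.2425, 0.1402×(-1.9644)=-0.2755, 0.1341×(-2.0088)=-0.2695, 0.1037×(-2.2667)=-0.2350, 0.1341×(-2.0088)=-0.2695, 0.122×(-2.1041)=-0.2566, 0.1098×(-2.2095)=-0.2425, 0.1463×(-1.9218)=-0.2812.
Sum = -2.0723, so H' = 2.07.

2.07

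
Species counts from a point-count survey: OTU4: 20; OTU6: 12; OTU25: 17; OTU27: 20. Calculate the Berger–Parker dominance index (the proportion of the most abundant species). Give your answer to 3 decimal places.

Total N = 20+12+17+20 = 69, so the proportions are 0.28986, 0.17391, 0.24638, 0.28986 (working shown to 5 dp, full precision carried).
The largest proportion is 0.28986, i.e. d = 0.290 to 3 decimal places.

0.290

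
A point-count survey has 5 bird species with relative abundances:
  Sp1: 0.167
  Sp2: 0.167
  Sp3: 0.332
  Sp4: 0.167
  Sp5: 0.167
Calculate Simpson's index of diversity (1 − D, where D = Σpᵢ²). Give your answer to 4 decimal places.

D = 0.167² + 0.167² + 0.332² + 0.167² + 0.167² = 0.027889 + 0.027889 + 0.110224 + 0.027889 + 0.027889 = 0.221780 (working shown to 6 dp, full precision carried).
So 1 − D = 0.778220, i.e. 0.7782 to 4 decimal places.

0.7782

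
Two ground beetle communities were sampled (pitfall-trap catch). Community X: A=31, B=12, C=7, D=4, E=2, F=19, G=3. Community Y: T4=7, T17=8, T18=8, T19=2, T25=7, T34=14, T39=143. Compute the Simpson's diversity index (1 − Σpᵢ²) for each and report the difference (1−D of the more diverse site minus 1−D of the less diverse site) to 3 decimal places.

Community X: N=78, proportions 0.39744, 0.15385, 0.08974, 0.05128, 0.02564, 0.24359, 0.03846, giving 1−D = 0.74622 (working shown to 5 dp, full precision carried).
Community Y: N=189, proportions 0.03704, 0.04233, 0.04233, 0.01058, 0.03704, 0.07407, 0.75661, giving 1−D = 0.41561.
Difference = |0.74622 − 0.41561| = 0.33061, i.e. 0.331 to 3 decimal places.

0.331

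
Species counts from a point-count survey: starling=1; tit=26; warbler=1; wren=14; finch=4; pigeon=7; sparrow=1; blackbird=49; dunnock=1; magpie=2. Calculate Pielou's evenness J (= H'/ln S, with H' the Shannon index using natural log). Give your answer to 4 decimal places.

Total N = 1+26+1+14+4+7+1+49+1+2 = 106, so the proportions are 0.009434, 0.245283, 0.009434, 0.132075, 0.037736, 0.066038, 0.009434, 0.462264, 0.009434, 0.018868 (working shown to 6 dp, full precision carried).
H' = −Σ pᵢ ln pᵢ = −((-0.043995) + (-0.344707) + (-0.043995) + (-0.267371) + (-0.123666) + (-0.179459) + (-0.043995) + (-0.356692) + (-0.043995) + (-0.074911)) = 1.522785.
With S = 10 species, ln S = 2.302585, so J = 1.522785/2.302585 = 0.661337, i.e. 0.6613 to 4 decimal places.

0.6613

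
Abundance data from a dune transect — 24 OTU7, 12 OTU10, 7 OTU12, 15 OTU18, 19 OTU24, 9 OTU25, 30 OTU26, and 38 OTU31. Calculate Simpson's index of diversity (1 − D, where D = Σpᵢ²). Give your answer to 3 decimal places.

0.841

Total N = 24+12+7+15+19+9+30+38 = 154, so the proportions are 0.15584, 0.07792, 0.04545, 0.0974, 0.12338, 0.05844, 0.19481, 0.24675 (working shown to 5 dp, full precision carried).
D = 0.15584² + 0.07792² + 0.04545² + 0.0974² + 0.12338² + 0.05844² + 0.19481² + 0.24675² = 0.02429 + 0.00607 + 0.00207 + 0.00949 + 0.01522 + 0.00342 + 0.03795 + 0.06089 = 0.15939.
So 1 − D = 0.84061, i.e. 0.841 to 3 decimal places.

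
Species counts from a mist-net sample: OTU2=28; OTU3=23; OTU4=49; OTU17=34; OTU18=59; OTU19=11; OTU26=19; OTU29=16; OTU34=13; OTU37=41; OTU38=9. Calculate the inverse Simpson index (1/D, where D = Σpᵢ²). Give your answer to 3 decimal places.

Total N = 28+23+49+34+59+11+19+16+13+41+9 = 302, so the proportions are 0.0927152, 0.0761589, 0.1622517, 0.1125828, 0.1953642, 0.0364238, 0.0629139, 0.0529801, 0.0430464, 0.1357616, 0.0298013 (working shown to 7 dp, full precision carried).
D = 0.0927152² + 0.0761589² + 0.1622517² + 0.1125828² + 0.1953642² + 0.0364238² + 0.0629139² + 0.0529801² + 0.0430464² + 0.1357616² + 0.0298013² = 0.0085961 + 0.0058002 + 0.0263256 + 0.0126749 + 0.0381672 + 0.0013267 + 0.0039582 + 0.0028069 + 0.0018530 + 0.0184312 + 0.0008881 = 0.1208280.
So 1/D = 8.27623, i.e. 8.276 to 3 decimal places.

8.276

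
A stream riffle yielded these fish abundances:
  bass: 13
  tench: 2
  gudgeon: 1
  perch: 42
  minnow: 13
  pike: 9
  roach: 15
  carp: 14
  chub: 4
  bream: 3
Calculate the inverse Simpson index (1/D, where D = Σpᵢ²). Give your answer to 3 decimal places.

5.109

Total N = 13+2+1+42+13+9+15+14+4+3 = 116, so the proportions are 0.112069, 0.0172414, 0.0086207, 0.362069, 0.112069, 0.0775862, 0.1293103, 0.1206897, 0.0344828, 0.0258621 (working shown to 7 dp, full precision carried).
D = 0.112069² + 0.0172414² + 0.0086207² + 0.362069² + 0.112069² + 0.0775862² + 0.1293103² + 0.1206897² + 0.0344828² + 0.0258621² = 0.0125595 + 0.0002973 + 0.0000743 + 0.1310939 + 0.0125595 + 0.0060196 + 0.0167212 + 0.0145660 + 0.0011891 + 0.0006688 = 0.1957491.
So 1/D = 5.10858, i.e. 5.109 to 3 decimal places.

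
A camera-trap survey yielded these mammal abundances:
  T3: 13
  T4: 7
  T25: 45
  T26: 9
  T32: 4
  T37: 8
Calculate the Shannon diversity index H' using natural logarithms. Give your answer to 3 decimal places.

1.429

Total N = 13+7+45+9+4+8 = 86, so the proportions are 0.15116, 0.0814, 0.52326, 0.10465, 0.04651, 0.09302 (working shown to 5 dp, full precision carried).
Each pᵢ ln pᵢ term: 0.15116×(-1.88940)=-0.28561, 0.0814×(-2.50844)=-0.20418, 0.52326×(-0.64768)=-0.33890, 0.10465×(-2.25712)=-0.23621, 0.04651×(-3.06805)=-0.14270, 0.09302×(-2.37491)=-0.22092.
Sum = -1.42852, so H' = 1.429.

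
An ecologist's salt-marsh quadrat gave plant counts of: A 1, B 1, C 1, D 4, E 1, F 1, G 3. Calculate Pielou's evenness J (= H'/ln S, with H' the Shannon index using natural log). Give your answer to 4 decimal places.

0.8984

Total N = 1+1+1+4+1+1+3 = 12, so the proportions are 0.083333, 0.083333, 0.083333, 0.333333, 0.083333, 0.083333, 0.25 (working shown to 6 dp, full precision carried).
H' = −Σ pᵢ ln pᵢ = −((-0.207076) + (-0.207076) + (-0.207076) + (-0.366204) + (-0.207076) + (-0.207076) + (-0.346574)) = 1.748155.
With S = 7 species, ln S = 1.945910, so J = 1.748155/1.945910 = 0.898374, i.e. 0.8984 to 4 decimal places.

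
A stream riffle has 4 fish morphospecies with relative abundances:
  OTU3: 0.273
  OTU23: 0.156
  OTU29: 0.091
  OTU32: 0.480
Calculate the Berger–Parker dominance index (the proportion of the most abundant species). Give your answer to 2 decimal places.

The largest proportion is 0.48, i.e. d = 0.48 to 2 decimal places.

0.48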